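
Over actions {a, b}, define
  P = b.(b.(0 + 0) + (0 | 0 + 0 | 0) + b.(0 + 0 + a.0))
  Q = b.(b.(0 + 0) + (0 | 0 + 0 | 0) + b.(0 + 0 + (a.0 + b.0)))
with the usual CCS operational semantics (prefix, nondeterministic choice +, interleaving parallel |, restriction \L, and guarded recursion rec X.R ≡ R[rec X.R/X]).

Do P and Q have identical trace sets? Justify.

P's transition system — 5 states:
  u0 = b.(b.(0 + 0) + (0 | 0 + 0 | 0) + b.(0 + 0 + a.0)) → ··b··> u1
  u1 = b.(0 + 0) + (0 | 0 + 0 | 0) + b.(0 + 0 + a.0) → ··b··> u2, ··b··> u3
  u2 = 0 + 0 → stopped
  u3 = 0 + 0 + a.0 → ··a··> u4
  u4 = 0 → stopped
Q's transition system — 5 states:
  v0 = b.(b.(0 + 0) + (0 | 0 + 0 | 0) + b.(0 + 0 + (a.0 + b.0))) → ··b··> v1
  v1 = b.(0 + 0) + (0 | 0 + 0 | 0) + b.(0 + 0 + (a.0 + b.0)) → ··b··> v2, ··b··> v3
  v2 = 0 + 0 → stopped
  v3 = 0 + 0 + (a.0 + b.0) → ··a··> v4, ··b··> v4
  v4 = 0 → stopped
Trace ⟨bbb⟩ through Q, begin at {v0}:
  after b @ step 1: {v1}
  after b @ step 2: {v2, v3}
  after b @ step 3: {v4}
  Q completes σ.
Trace ⟨bbb⟩ through P, begin at {u0}:
  after b @ step 1: {u1}
  after b @ step 2: {u2, u3}
  after b @ step 3: ∅ (P stuck)

traces(P) ≠ traces(Q) — witness ⟨bbb⟩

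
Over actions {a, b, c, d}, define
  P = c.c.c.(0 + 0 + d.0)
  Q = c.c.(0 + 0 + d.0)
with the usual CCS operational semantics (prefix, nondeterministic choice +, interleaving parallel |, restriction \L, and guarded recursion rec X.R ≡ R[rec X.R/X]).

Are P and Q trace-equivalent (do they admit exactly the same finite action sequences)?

LTS(P): 5 reachable states
  p0 = c.c.c.(0 + 0 + d.0) has moves -c-> p1
  p1 = c.c.(0 + 0 + d.0) has moves -c-> p2
  p2 = c.(0 + 0 + d.0) has moves -c-> p3
  p3 = 0 + 0 + d.0 has moves -d-> p4
  p4 = 0 has moves (no moves)
LTS(Q): 4 reachable states
  q0 = c.c.(0 + 0 + d.0) has moves -c-> q1
  q1 = c.(0 + 0 + d.0) has moves -c-> q2
  q2 = 0 + 0 + d.0 has moves -d-> q3
  q3 = 0 has moves (no moves)
Executing ccc from P (initial set {p0}):
  [1] c ⇒ {p1}
  [2] c ⇒ {p2}
  [3] c ⇒ {p3}
  ✓ P
Executing ccc from Q (initial set {q0}):
  [1] c ⇒ {q1}
  [2] c ⇒ {q2}
  [3] c ⇒ no successor for Q

NO — witness ⟨ccc⟩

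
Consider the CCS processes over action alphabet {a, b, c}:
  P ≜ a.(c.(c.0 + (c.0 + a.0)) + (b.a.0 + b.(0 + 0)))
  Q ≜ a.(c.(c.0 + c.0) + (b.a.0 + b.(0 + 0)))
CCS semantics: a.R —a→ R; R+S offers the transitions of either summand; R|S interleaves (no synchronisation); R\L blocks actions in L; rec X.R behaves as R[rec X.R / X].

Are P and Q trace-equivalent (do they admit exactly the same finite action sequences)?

traces(P) ≠ traces(Q) — witness ⟨aca⟩

Reachable graph of P (6 states):
  p0 = a.(c.(c.0 + (c.0 + a.0)) + (b.a.0 + b.(0 + 0))) has moves =a=> p1
  p1 = c.(c.0 + (c.0 + a.0)) + (b.a.0 + b.(0 + 0)) has moves =b=> p2, =b=> p3, =c=> p4
  p2 = 0 + 0 has moves deadlocked
  p3 = a.0 has moves =a=> p5
  p4 = c.0 + (c.0 + a.0) has moves =a=> p5, =c=> p5
  p5 = 0 has moves deadlocked
Reachable graph of Q (6 states):
  q0 = a.(c.(c.0 + c.0) + (b.a.0 + b.(0 + 0))) has moves =a=> q1
  q1 = c.(c.0 + c.0) + (b.a.0 + b.(0 + 0)) has moves =b=> q2, =b=> q3, =c=> q4
  q2 = 0 + 0 has moves deadlocked
  q3 = a.0 has moves =a=> q5
  q4 = c.0 + c.0 has moves =c=> q5
  q5 = 0 has moves deadlocked
Run σ = ⟨aca⟩ on P: start {p0}
  step 1 (a): {p1}
  step 2 (c): {p4}
  step 3 (a): {p5}
  ✓ P
Run σ = ⟨aca⟩ on Q: start {q0}
  step 1 (a): {q1}
  step 2 (c): {q4}
  step 3 (a): ∅  — Q cannot continue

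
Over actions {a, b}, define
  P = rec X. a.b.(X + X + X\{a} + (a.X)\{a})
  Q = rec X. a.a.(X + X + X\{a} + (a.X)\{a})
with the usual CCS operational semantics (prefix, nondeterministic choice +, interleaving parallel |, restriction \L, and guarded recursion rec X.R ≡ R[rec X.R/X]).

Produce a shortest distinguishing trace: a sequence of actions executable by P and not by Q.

ab

Reachable graph of P (3 states):
  u0 = rec X. a.b.(X + X + X\{a} + (a.X)\{a}) has moves -a-> u1
  u1 = b.((rec X. a.b.(X + X + X\{a} + (a.X)\{a})) + (rec X. a.b.(X + X + X\{a} + (a.X)\{a})) + (rec X. a.b.(X + X + X\{a} + (a.X)\{a}))\{a} + (a.(rec X. a.b.(X + X + X\{a} + (a.X)\{a})))\{a}) has moves -b-> u2
  u2 = (rec X. a.b.(X + X + X\{a} + (a.X)\{a})) + (rec X. a.b.(X + X + X\{a} + (a.X)\{a})) + (rec X. a.b.(X + X + X\{a} + (a.X)\{a}))\{a} + (a.(rec X. a.b.(X + X + X\{a} + (a.X)\{a})))\{a} has moves -a-> u1
Reachable graph of Q (3 states):
  v0 = rec X. a.a.(X + X + X\{a} + (a.X)\{a}) has moves -a-> v1
  v1 = a.((rec X. a.a.(X + X + X\{a} + (a.X)\{a})) + (rec X. a.a.(X + X + X\{a} + (a.X)\{a})) + (rec X. a.a.(X + X + X\{a} + (a.X)\{a}))\{a} + (a.(rec X. a.a.(X + X + X\{a} + (a.X)\{a})))\{a}) has moves -a-> v2
  v2 = (rec X. a.a.(X + X + X\{a} + (a.X)\{a})) + (rec X. a.a.(X + X + X\{a} + (a.X)\{a})) + (rec X. a.a.(X + X + X\{a} + (a.X)\{a}))\{a} + (a.(rec X. a.a.(X + X + X\{a} + (a.X)\{a})))\{a} has moves -a-> v1
Executing ab from P (initial set {u0}):
  step 1 (a): {u1}
  step 2 (b): {u2}
  — P admits the full trace.
Executing ab from Q (initial set {v0}):
  step 1 (a): {v1}
  step 2 (b): no successor for Q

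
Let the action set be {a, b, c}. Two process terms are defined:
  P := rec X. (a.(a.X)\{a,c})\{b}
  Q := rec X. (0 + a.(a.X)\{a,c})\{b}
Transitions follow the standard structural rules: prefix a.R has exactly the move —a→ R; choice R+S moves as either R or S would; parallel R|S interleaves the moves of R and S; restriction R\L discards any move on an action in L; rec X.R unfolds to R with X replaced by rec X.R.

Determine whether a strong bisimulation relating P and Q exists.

Reachable graph of P (2 states):
  m0 = rec X. (a.(a.X)\{a,c})\{b} :: —a→ m1
  m1 = (a.(rec X. (a.(a.X)\{a,c})\{b}))\{a,c}\{b} :: (no moves)
Reachable graph of Q (2 states):
  n0 = rec X. (0 + a.(a.X)\{a,c})\{b} :: —a→ n1
  n1 = (a.(rec X. (0 + a.(a.X)\{a,c})\{b}))\{a,c}\{b} :: (no moves)
Partition-refinement fixed point:
  B0 = {m0, n0}
  B1 = {m1, n1}
m0 ∈ B0, n0 ∈ B0 → same block

P ~ Q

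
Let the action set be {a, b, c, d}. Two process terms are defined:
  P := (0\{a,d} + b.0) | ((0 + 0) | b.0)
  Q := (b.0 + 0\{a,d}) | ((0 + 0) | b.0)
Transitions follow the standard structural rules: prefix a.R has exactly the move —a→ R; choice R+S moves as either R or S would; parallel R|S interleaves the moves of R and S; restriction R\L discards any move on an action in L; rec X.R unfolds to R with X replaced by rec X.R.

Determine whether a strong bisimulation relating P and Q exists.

YES

P's transition system — 4 states:
  p0 = (0\{a,d} + b.0) | ((0 + 0) | b.0) has moves =b=> p1, =b=> p2
  p1 = (0\{a,d} + b.0) | ((0 + 0) | 0) has moves =b=> p3
  p2 = 0 | ((0 + 0) | b.0) has moves =b=> p3
  p3 = 0 | ((0 + 0) | 0) has moves ∅
Q's transition system — 4 states:
  q0 = (b.0 + 0\{a,d}) | ((0 + 0) | b.0) has moves =b=> q1, =b=> q2
  q1 = (b.0 + 0\{a,d}) | ((0 + 0) | 0) has moves =b=> q3
  q2 = 0 | ((0 + 0) | b.0) has moves =b=> q3
  q3 = 0 | ((0 + 0) | 0) has moves ∅
Coarsest stable partition (strong bisimilarity classes):
  B0 = {p0, q0}
  B1 = {p1, p2, q1, q2}
  B2 = {p3, q3}
p0 ∈ B0, q0 ∈ B0 → same block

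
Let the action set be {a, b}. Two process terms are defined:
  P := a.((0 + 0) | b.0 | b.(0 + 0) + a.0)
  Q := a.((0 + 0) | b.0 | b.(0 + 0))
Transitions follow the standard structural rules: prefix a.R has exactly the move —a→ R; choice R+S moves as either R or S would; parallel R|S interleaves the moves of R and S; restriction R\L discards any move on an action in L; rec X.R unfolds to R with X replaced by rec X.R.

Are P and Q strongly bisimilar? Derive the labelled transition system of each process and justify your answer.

not bisimilar

Reachable graph of P (6 states):
  s0 = a.((0 + 0) | b.0 | b.(0 + 0) + a.0) | —a→ s1
  s1 = (0 + 0) | b.0 | b.(0 + 0) + a.0 | —a→ s2, —b→ s3, —b→ s4
  s2 = 0 | deadlocked
  s3 = (0 + 0) | 0 | b.(0 + 0) | —b→ s5
  s4 = (0 + 0) | b.0 | (0 + 0) | —b→ s5
  s5 = (0 + 0) | 0 | (0 + 0) | deadlocked
Reachable graph of Q (5 states):
  t0 = a.((0 + 0) | b.0 | b.(0 + 0)) | —a→ t1
  t1 = (0 + 0) | b.0 | b.(0 + 0) | —b→ t2, —b→ t3
  t2 = (0 + 0) | 0 | b.(0 + 0) | —b→ t4
  t3 = (0 + 0) | b.0 | (0 + 0) | —b→ t4
  t4 = (0 + 0) | 0 | (0 + 0) | deadlocked
Bisimilarity quotient blocks:
  B0 = {s0}
  B1 = {s1}
  B2 = {s3, s4, t2, t3}
  B3 = {s2, s5, t4}
  B4 = {t0}
  B5 = {t1}
s0 ∈ B0, t0 ∈ B4 → different blocks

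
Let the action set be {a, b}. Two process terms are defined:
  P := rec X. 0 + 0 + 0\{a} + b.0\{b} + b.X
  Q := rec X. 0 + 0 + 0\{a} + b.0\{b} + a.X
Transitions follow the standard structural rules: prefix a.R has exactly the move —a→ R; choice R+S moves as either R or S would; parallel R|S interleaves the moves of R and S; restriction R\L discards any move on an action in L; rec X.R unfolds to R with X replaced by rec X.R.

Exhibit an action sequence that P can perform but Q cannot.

bb

LTS(P): 2 reachable states
  p0 = rec X. 0 + 0 + 0\{a} + b.0\{b} + b.X :: --b--▸ p0, --b--▸ p1
  p1 = 0\{b} :: ·
LTS(Q): 2 reachable states
  q0 = rec X. 0 + 0 + 0\{a} + b.0\{b} + a.X :: --a--▸ q0, --b--▸ q1
  q1 = 0\{b} :: ·
Executing bb from P (initial set {p0}):
  step 1 (b): {p0, p1}
  step 2 (b): {p0, p1}
  ✓ P
Executing bb from Q (initial set {q0}):
  step 1 (b): {q1}
  step 2 (b): no successor for Q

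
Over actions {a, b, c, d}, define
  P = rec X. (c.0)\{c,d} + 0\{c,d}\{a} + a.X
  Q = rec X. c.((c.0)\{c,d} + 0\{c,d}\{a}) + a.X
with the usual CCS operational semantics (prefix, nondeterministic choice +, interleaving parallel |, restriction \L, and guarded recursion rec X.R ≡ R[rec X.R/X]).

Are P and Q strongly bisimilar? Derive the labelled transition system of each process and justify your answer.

not bisimilar

LTS(P): 1 reachable states
  p0 = rec X. (c.0)\{c,d} + 0\{c,d}\{a} + a.X :: —a→ p0
LTS(Q): 2 reachable states
  q0 = rec X. c.((c.0)\{c,d} + 0\{c,d}\{a}) + a.X :: —a→ q0, —c→ q1
  q1 = (c.0)\{c,d} + 0\{c,d}\{a} :: ∅
Partition-refinement fixed point:
  B0 = {p0}
  B1 = {q0}
  B2 = {q1}
p0 ∈ B0, q0 ∈ B1 → different blocks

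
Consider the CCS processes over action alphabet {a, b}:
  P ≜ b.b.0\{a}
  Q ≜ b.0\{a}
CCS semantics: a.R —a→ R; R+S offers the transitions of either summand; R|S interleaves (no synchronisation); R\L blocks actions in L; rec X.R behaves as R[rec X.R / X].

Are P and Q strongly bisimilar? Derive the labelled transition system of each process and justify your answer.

NO

P's transition system — 3 states:
  s0 = b.b.0\{a} has moves -b-> s1
  s1 = b.0\{a} has moves -b-> s2
  s2 = 0\{a} has moves ∅
Q's transition system — 2 states:
  t0 = b.0\{a} has moves -b-> t1
  t1 = 0\{a} has moves ∅
Partition-refinement fixed point:
  B0 = {s0}
  B1 = {s1, t0}
  B2 = {s2, t1}
s0 ∈ B0, t0 ∈ B1 → different blocks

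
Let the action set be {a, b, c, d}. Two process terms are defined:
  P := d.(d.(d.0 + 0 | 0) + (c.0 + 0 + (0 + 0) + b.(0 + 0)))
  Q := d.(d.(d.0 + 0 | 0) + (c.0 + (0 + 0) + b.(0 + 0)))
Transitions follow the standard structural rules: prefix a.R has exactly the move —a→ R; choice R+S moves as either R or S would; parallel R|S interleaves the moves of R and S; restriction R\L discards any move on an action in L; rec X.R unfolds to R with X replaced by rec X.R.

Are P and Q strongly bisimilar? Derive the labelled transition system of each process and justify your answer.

LTS(P): 5 reachable states
  p0 = d.(d.(d.0 + 0 | 0) + (c.0 + 0 + (0 + 0) + b.(0 + 0))) → -d-> p1
  p1 = d.(d.0 + 0 | 0) + (c.0 + 0 + (0 + 0) + b.(0 + 0)) → -b-> p2, -c-> p3, -d-> p4
  p2 = 0 + 0 → ·
  p3 = 0 → ·
  p4 = d.0 + 0 | 0 → -d-> p3
LTS(Q): 5 reachable states
  q0 = d.(d.(d.0 + 0 | 0) + (c.0 + (0 + 0) + b.(0 + 0))) → -d-> q1
  q1 = d.(d.0 + 0 | 0) + (c.0 + (0 + 0) + b.(0 + 0)) → -b-> q2, -c-> q3, -d-> q4
  q2 = 0 + 0 → ·
  q3 = 0 → ·
  q4 = d.0 + 0 | 0 → -d-> q3
Bisimilarity quotient blocks:
  B0 = {p0, q0}
  B1 = {p1, q1}
  B2 = {p4, q4}
  B3 = {p2, p3, q2, q3}
p0 ∈ B0, q0 ∈ B0 → same block

YES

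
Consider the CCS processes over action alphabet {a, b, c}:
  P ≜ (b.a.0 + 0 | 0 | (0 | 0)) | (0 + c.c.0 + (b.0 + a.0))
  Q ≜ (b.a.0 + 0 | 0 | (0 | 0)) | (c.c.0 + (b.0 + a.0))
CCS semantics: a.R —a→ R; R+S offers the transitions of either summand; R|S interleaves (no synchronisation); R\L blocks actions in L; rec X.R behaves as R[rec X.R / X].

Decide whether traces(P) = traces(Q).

trace-equivalent

LTS(P): 9 reachable states
  m0 = (b.a.0 + 0 | 0 | (0 | 0)) | (0 + c.c.0 + (b.0 + a.0)) → ··a··> m1, ··b··> m1, ··b··> m2, ··c··> m3
  m1 = (b.a.0 + 0 | 0 | (0 | 0)) | 0 → ··b··> m4
  m2 = a.0 | (0 + c.c.0 + (b.0 + a.0)) → ··a··> m4, ··a··> m5, ··b··> m4, ··c··> m6
  m3 = (b.a.0 + 0 | 0 | (0 | 0)) | c.0 → ··b··> m6, ··c··> m1
  m4 = a.0 | 0 → ··a··> m7
  m5 = 0 | (0 + c.c.0 + (b.0 + a.0)) → ··a··> m7, ··b··> m7, ··c··> m8
  m6 = a.0 | c.0 → ··a··> m8, ··c··> m4
  m7 = 0 | 0 → (no moves)
  m8 = 0 | c.0 → ··c··> m7
LTS(Q): 9 reachable states
  n0 = (b.a.0 + 0 | 0 | (0 | 0)) | (c.c.0 + (b.0 + a.0)) → ··a··> n1, ··b··> n1, ··b··> n2, ··c··> n3
  n1 = (b.a.0 + 0 | 0 | (0 | 0)) | 0 → ··b··> n4
  n2 = a.0 | (c.c.0 + (b.0 + a.0)) → ··a··> n4, ··a··> n5, ··b··> n4, ··c··> n6
  n3 = (b.a.0 + 0 | 0 | (0 | 0)) | c.0 → ··b··> n6, ··c··> n1
  n4 = a.0 | 0 → ··a··> n7
  n5 = 0 | (c.c.0 + (b.0 + a.0)) → ··a··> n7, ··b··> n7, ··c··> n8
  n6 = a.0 | c.0 → ··a··> n8, ··c··> n4
  n7 = 0 | 0 → (no moves)
  n8 = 0 | c.0 → ··c··> n7
Bisimilarity quotient blocks:
  B0 = {m0, n0}
  B1 = {m3, n3}
  B2 = {m6, n6}
  B3 = {m4, n4}
  B4 = {m7, n7}
  B5 = {m8, n8}
  B6 = {m1, n1}
  B7 = {m2, n2}
  B8 = {m5, n5}
m0 ∈ B0, n0 ∈ B0 → same block
Bisimilar ⇒ trace-equivalent.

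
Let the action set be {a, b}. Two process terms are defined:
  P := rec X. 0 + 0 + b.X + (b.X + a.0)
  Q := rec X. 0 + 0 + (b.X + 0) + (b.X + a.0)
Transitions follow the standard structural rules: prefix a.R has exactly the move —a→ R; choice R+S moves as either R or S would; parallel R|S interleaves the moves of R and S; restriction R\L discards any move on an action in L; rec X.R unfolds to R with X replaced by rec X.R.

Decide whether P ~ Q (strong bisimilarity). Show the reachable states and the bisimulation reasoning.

YES

P's transition system — 2 states:
  u0 = rec X. 0 + 0 + b.X + (b.X + a.0) has moves -a-> u1, -b-> u0
  u1 = 0 has moves (no moves)
Q's transition system — 2 states:
  v0 = rec X. 0 + 0 + (b.X + 0) + (b.X + a.0) has moves -a-> v1, -b-> v0
  v1 = 0 has moves (no moves)
Partition-refinement fixed point:
  B0 = {u0, v0}
  B1 = {u1, v1}
u0 ∈ B0, v0 ∈ B0 → same block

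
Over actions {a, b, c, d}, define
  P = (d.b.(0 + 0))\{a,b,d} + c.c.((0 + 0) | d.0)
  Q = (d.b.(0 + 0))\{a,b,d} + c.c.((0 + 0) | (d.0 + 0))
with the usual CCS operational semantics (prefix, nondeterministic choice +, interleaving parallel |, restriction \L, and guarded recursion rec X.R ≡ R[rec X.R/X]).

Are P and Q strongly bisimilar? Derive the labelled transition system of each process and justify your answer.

YES

Reachable graph of P (4 states):
  u0 = (d.b.(0 + 0))\{a,b,d} + c.c.((0 + 0) | d.0) | —c→ u1
  u1 = c.((0 + 0) | d.0) | —c→ u2
  u2 = (0 + 0) | d.0 | —d→ u3
  u3 = (0 + 0) | 0 | ·
Reachable graph of Q (4 states):
  v0 = (d.b.(0 + 0))\{a,b,d} + c.c.((0 + 0) | (d.0 + 0)) | —c→ v1
  v1 = c.((0 + 0) | (d.0 + 0)) | —c→ v2
  v2 = (0 + 0) | (d.0 + 0) | —d→ v3
  v3 = (0 + 0) | 0 | ·
Bisimilarity quotient blocks:
  B0 = {u0, v0}
  B1 = {u1, v1}
  B2 = {u2, v2}
  B3 = {u3, v3}
u0 ∈ B0, v0 ∈ B0 → same block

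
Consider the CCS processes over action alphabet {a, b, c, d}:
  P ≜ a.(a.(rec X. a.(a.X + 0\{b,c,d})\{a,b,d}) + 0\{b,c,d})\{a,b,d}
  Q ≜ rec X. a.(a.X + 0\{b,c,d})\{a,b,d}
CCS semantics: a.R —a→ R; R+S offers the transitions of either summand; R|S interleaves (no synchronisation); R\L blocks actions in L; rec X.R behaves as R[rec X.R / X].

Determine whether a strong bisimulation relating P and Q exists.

bisimilar

Reachable graph of P (2 states):
  m0 = a.(a.(rec X. a.(a.X + 0\{b,c,d})\{a,b,d}) + 0\{b,c,d})\{a,b,d} ⊢ ··a··> m1
  m1 = (a.(rec X. a.(a.X + 0\{b,c,d})\{a,b,d}) + 0\{b,c,d})\{a,b,d} ⊢ ·
Reachable graph of Q (2 states):
  n0 = rec X. a.(a.X + 0\{b,c,d})\{a,b,d} ⊢ ··a··> n1
  n1 = (a.(rec X. a.(a.X + 0\{b,c,d})\{a,b,d}) + 0\{b,c,d})\{a,b,d} ⊢ ·
Partition-refinement fixed point:
  B0 = {m0, n0}
  B1 = {m1, n1}
m0 ∈ B0, n0 ∈ B0 → same block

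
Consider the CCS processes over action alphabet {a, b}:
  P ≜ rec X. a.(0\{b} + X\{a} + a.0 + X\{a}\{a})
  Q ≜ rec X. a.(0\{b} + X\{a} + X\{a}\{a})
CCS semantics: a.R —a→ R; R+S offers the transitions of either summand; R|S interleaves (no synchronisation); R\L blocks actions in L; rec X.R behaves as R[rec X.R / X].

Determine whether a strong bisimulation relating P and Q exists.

P's transition system — 3 states:
  u0 = rec X. a.(0\{b} + X\{a} + a.0 + X\{a}\{a}) has moves —a→ u1
  u1 = 0\{b} + (rec X. a.(0\{b} + X\{a} + a.0 + X\{a}\{a}))\{a} + a.0 + (rec X. a.(0\{b} + X\{a} + a.0 + X\{a}\{a}))\{a}\{a} has moves —a→ u2
  u2 = 0 has moves deadlocked
Q's transition system — 2 states:
  v0 = rec X. a.(0\{b} + X\{a} + X\{a}\{a}) has moves —a→ v1
  v1 = 0\{b} + (rec X. a.(0\{b} + X\{a} + X\{a}\{a}))\{a} + (rec X. a.(0\{b} + X\{a} + X\{a}\{a}))\{a}\{a} has moves deadlocked
Bisimilarity quotient blocks:
  B0 = {u0}
  B1 = {u1, v0}
  B2 = {u2, v1}
u0 ∈ B0, v0 ∈ B1 → different blocks

NO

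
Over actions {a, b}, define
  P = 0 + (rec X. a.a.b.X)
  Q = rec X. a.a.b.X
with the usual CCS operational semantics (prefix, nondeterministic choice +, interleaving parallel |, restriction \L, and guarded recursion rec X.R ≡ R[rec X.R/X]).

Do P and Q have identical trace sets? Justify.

P's transition system — 4 states:
  u0 = 0 + (rec X. a.a.b.X) → --a--▸ u1
  u1 = a.b.(rec X. a.a.b.X) → --a--▸ u2
  u2 = b.(rec X. a.a.b.X) → --b--▸ u3
  u3 = rec X. a.a.b.X → --a--▸ u1
Q's transition system — 3 states:
  v0 = rec X. a.a.b.X → --a--▸ v1
  v1 = a.b.(rec X. a.a.b.X) → --a--▸ v2
  v2 = b.(rec X. a.a.b.X) → --b--▸ v0
Partition-refinement fixed point:
  B0 = {u0, u3, v0}
  B1 = {u1, v1}
  B2 = {u2, v2}
u0 ∈ B0, v0 ∈ B0 → same block
Bisimilar ⇒ trace-equivalent.

traces(P) = traces(Q)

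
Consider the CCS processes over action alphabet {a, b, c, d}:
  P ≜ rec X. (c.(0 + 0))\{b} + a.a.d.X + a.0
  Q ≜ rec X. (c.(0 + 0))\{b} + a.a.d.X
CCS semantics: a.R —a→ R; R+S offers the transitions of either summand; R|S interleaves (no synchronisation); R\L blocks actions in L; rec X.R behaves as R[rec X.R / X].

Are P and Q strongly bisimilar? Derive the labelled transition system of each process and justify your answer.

LTS(P): 5 reachable states
  m0 = rec X. (c.(0 + 0))\{b} + a.a.d.X + a.0 ⊢ --a--▸ m1, --a--▸ m2, --c--▸ m3
  m1 = 0 ⊢ ∅
  m2 = a.d.(rec X. (c.(0 + 0))\{b} + a.a.d.X + a.0) ⊢ --a--▸ m4
  m3 = (0 + 0)\{b} ⊢ ∅
  m4 = d.(rec X. (c.(0 + 0))\{b} + a.a.d.X + a.0) ⊢ --d--▸ m0
LTS(Q): 4 reachable states
  n0 = rec X. (c.(0 + 0))\{b} + a.a.d.X ⊢ --a--▸ n1, --c--▸ n2
  n1 = a.d.(rec X. (c.(0 + 0))\{b} + a.a.d.X) ⊢ --a--▸ n3
  n2 = (0 + 0)\{b} ⊢ ∅
  n3 = d.(rec X. (c.(0 + 0))\{b} + a.a.d.X) ⊢ --d--▸ n0
Bisimilarity quotient blocks:
  B0 = {m0}
  B1 = {m1, m3, n2}
  B2 = {m2}
  B3 = {m4}
  B4 = {n0}
  B5 = {n1}
  B6 = {n3}
m0 ∈ B0, n0 ∈ B4 → different blocks

P ≁ Q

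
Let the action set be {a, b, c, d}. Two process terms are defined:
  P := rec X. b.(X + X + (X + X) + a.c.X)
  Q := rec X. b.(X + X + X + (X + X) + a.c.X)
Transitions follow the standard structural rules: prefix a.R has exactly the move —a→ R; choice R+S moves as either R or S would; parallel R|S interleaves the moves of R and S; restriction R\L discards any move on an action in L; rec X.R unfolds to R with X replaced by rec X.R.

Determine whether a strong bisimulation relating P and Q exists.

Reachable graph of P (3 states):
  m0 = rec X. b.(X + X + (X + X) + a.c.X) → ··b··> m1
  m1 = (rec X. b.(X + X + (X + X) + a.c.X)) + (rec X. b.(X + X + (X + X) + a.c.X)) + ((rec X. b.(X + X + (X + X) + a.c.X)) + (rec X. b.(X + X + (X + X) + a.c.X))) + a.c.(rec X. b.(X + X + (X + X) + a.c.X)) → ··a··> m2, ··b··> m1
  m2 = c.(rec X. b.(X + X + (X + X) + a.c.X)) → ··c··> m0
Reachable graph of Q (3 states):
  n0 = rec X. b.(X + X + X + (X + X) + a.c.X) → ··b··> n1
  n1 = (rec X. b.(X + X + X + (X + X) + a.c.X)) + (rec X. b.(X + X + X + (X + X) + a.c.X)) + (rec X. b.(X + X + X + (X + X) + a.c.X)) + ((rec X. b.(X + X + X + (X + X) + a.c.X)) + (rec X. b.(X + X + X + (X + X) + a.c.X))) + a.c.(rec X. b.(X + X + X + (X + X) + a.c.X)) → ··a··> n2, ··b··> n1
  n2 = c.(rec X. b.(X + X + X + (X + X) + a.c.X)) → ··c··> n0
Coarsest stable partition (strong bisimilarity classes):
  B0 = {m0, n0}
  B1 = {m1, n1}
  B2 = {m2, n2}
m0 ∈ B0, n0 ∈ B0 → same block

YES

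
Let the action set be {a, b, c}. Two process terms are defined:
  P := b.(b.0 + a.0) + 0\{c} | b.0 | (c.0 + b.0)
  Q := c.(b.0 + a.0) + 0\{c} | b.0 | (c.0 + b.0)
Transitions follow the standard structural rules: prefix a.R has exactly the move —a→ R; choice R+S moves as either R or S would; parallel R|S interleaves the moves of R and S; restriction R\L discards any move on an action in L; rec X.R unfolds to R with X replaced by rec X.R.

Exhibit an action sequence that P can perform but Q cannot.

ba

LTS(P): 6 reachable states
  u0 = b.(b.0 + a.0) + 0\{c} | b.0 | (c.0 + b.0) | ··b··> u1, ··b··> u2, ··b··> u3, ··c··> u2
  u1 = 0\{c} | 0 | (c.0 + b.0) | ··b··> u4, ··c··> u4
  u2 = 0\{c} | b.0 | 0 | ··b··> u4
  u3 = b.0 + a.0 | ··a··> u5, ··b··> u5
  u4 = 0\{c} | 0 | 0 | ∅
  u5 = 0 | ∅
LTS(Q): 6 reachable states
  v0 = c.(b.0 + a.0) + 0\{c} | b.0 | (c.0 + b.0) | ··b··> v1, ··b··> v2, ··c··> v2, ··c··> v3
  v1 = 0\{c} | 0 | (c.0 + b.0) | ··b··> v4, ··c··> v4
  v2 = 0\{c} | b.0 | 0 | ··b··> v4
  v3 = b.0 + a.0 | ··a··> v5, ··b··> v5
  v4 = 0\{c} | 0 | 0 | ∅
  v5 = 0 | ∅
Executing ba from P (initial set {u0}):
  [1] b ⇒ {u1, u2, u3}
  [2] a ⇒ {u5}
  P completes σ.
Executing ba from Q (initial set {v0}):
  [1] b ⇒ {v1, v2}
  [2] a ⇒ ∅  — Q cannot continue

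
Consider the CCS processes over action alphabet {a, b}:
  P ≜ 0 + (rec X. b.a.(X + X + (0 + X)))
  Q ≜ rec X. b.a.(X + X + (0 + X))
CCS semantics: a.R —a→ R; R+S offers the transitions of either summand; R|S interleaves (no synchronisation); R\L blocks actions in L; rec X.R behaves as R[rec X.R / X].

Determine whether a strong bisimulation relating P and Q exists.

P's transition system — 3 states:
  p0 = 0 + (rec X. b.a.(X + X + (0 + X))) | -b-> p1
  p1 = a.((rec X. b.a.(X + X + (0 + X))) + (rec X. b.a.(X + X + (0 + X))) + (0 + (rec X. b.a.(X + X + (0 + X))))) | -a-> p2
  p2 = (rec X. b.a.(X + X + (0 + X))) + (rec X. b.a.(X + X + (0 + X))) + (0 + (rec X. b.a.(X + X + (0 + X)))) | -b-> p1
Q's transition system — 3 states:
  q0 = rec X. b.a.(X + X + (0 + X)) | -b-> q1
  q1 = a.((rec X. b.a.(X + X + (0 + X))) + (rec X. b.a.(X + X + (0 + X))) + (0 + (rec X. b.a.(X + X + (0 + X))))) | -a-> q2
  q2 = (rec X. b.a.(X + X + (0 + X))) + (rec X. b.a.(X + X + (0 + X))) + (0 + (rec X. b.a.(X + X + (0 + X)))) | -b-> q1
Coarsest stable partition (strong bisimilarity classes):
  B0 = {p0, p2, q0, q2}
  B1 = {p1, q1}
p0 ∈ B0, q0 ∈ B0 → same block

bisimilar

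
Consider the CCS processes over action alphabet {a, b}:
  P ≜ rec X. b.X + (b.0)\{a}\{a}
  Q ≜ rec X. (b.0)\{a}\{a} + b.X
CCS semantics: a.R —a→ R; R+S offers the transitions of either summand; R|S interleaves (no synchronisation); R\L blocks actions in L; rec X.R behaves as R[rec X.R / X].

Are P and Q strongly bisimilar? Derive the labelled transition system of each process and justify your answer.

P ~ Q

P's transition system — 2 states:
  s0 = rec X. b.X + (b.0)\{a}\{a} :: —b→ s0, —b→ s1
  s1 = 0\{a}\{a} :: stopped
Q's transition system — 2 states:
  t0 = rec X. (b.0)\{a}\{a} + b.X :: —b→ t0, —b→ t1
  t1 = 0\{a}\{a} :: stopped
Coarsest stable partition (strong bisimilarity classes):
  B0 = {s0, t0}
  B1 = {s1, t1}
s0 ∈ B0, t0 ∈ B0 → same block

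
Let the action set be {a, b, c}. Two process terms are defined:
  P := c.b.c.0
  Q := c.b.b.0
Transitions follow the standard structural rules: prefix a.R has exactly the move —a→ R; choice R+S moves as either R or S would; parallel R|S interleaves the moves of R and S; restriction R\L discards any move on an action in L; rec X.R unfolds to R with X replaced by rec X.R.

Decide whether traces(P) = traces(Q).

traces(P) ≠ traces(Q) — witness ⟨cbc⟩

LTS(P): 4 reachable states
  p0 = c.b.c.0 → =c=> p1
  p1 = b.c.0 → =b=> p2
  p2 = c.0 → =c=> p3
  p3 = 0 → (no moves)
LTS(Q): 4 reachable states
  q0 = c.b.b.0 → =c=> q1
  q1 = b.b.0 → =b=> q2
  q2 = b.0 → =b=> q3
  q3 = 0 → (no moves)
Executing cbc from P (initial set {p0}):
  [1] c ⇒ {p1}
  [2] b ⇒ {p2}
  [3] c ⇒ {p3}
  ✓ P
Executing cbc from Q (initial set {q0}):
  [1] c ⇒ {q1}
  [2] b ⇒ {q2}
  [3] c ⇒ ∅ (Q stuck)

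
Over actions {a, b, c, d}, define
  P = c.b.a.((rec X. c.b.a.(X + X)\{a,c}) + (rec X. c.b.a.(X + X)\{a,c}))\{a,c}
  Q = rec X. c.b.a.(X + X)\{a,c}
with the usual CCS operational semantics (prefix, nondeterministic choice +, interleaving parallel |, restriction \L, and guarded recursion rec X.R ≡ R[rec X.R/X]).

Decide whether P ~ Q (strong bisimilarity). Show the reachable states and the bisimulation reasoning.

bisimilar

LTS(P): 4 reachable states
  m0 = c.b.a.((rec X. c.b.a.(X + X)\{a,c}) + (rec X. c.b.a.(X + X)\{a,c}))\{a,c} has moves --c--▸ m1
  m1 = b.a.((rec X. c.b.a.(X + X)\{a,c}) + (rec X. c.b.a.(X + X)\{a,c}))\{a,c} has moves --b--▸ m2
  m2 = a.((rec X. c.b.a.(X + X)\{a,c}) + (rec X. c.b.a.(X + X)\{a,c}))\{a,c} has moves --a--▸ m3
  m3 = ((rec X. c.b.a.(X + X)\{a,c}) + (rec X. c.b.a.(X + X)\{a,c}))\{a,c} has moves (no moves)
LTS(Q): 4 reachable states
  n0 = rec X. c.b.a.(X + X)\{a,c} has moves --c--▸ n1
  n1 = b.a.((rec X. c.b.a.(X + X)\{a,c}) + (rec X. c.b.a.(X + X)\{a,c}))\{a,c} has moves --b--▸ n2
  n2 = a.((rec X. c.b.a.(X + X)\{a,c}) + (rec X. c.b.a.(X + X)\{a,c}))\{a,c} has moves --a--▸ n3
  n3 = ((rec X. c.b.a.(X + X)\{a,c}) + (rec X. c.b.a.(X + X)\{a,c}))\{a,c} has moves (no moves)
Bisimilarity quotient blocks:
  B0 = {m0, n0}
  B1 = {m1, n1}
  B2 = {m2, n2}
  B3 = {m3, n3}
m0 ∈ B0, n0 ∈ B0 → same block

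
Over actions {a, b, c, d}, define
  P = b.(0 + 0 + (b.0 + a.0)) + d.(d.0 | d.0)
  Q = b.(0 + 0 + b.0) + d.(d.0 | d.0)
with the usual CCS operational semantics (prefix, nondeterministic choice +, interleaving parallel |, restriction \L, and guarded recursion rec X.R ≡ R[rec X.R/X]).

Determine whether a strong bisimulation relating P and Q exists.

P ≁ Q

Reachable graph of P (7 states):
  u0 = b.(0 + 0 + (b.0 + a.0)) + d.(d.0 | d.0) :: --b--▸ u1, --d--▸ u2
  u1 = 0 + 0 + (b.0 + a.0) :: --a--▸ u3, --b--▸ u3
  u2 = d.0 | d.0 :: --d--▸ u4, --d--▸ u5
  u3 = 0 :: ∅
  u4 = 0 | d.0 :: --d--▸ u6
  u5 = d.0 | 0 :: --d--▸ u6
  u6 = 0 | 0 :: ∅
Reachable graph of Q (7 states):
  v0 = b.(0 + 0 + b.0) + d.(d.0 | d.0) :: --b--▸ v1, --d--▸ v2
  v1 = 0 + 0 + b.0 :: --b--▸ v3
  v2 = d.0 | d.0 :: --d--▸ v4, --d--▸ v5
  v3 = 0 :: ∅
  v4 = 0 | d.0 :: --d--▸ v6
  v5 = d.0 | 0 :: --d--▸ v6
  v6 = 0 | 0 :: ∅
Partition-refinement fixed point:
  B0 = {u0}
  B1 = {u1}
  B2 = {u3, u6, v3, v6}
  B3 = {u2, v2}
  B4 = {u4, u5, v4, v5}
  B5 = {v0}
  B6 = {v1}
u0 ∈ B0, v0 ∈ B5 → different blocks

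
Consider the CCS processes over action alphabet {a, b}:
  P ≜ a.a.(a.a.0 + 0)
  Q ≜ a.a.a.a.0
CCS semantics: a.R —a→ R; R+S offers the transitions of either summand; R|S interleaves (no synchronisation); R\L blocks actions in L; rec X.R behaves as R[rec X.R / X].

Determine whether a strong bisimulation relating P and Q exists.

LTS(P): 5 reachable states
  u0 = a.a.(a.a.0 + 0) | --a--▸ u1
  u1 = a.(a.a.0 + 0) | --a--▸ u2
  u2 = a.a.0 + 0 | --a--▸ u3
  u3 = a.0 | --a--▸ u4
  u4 = 0 | deadlocked
LTS(Q): 5 reachable states
  v0 = a.a.a.a.0 | --a--▸ v1
  v1 = a.a.a.0 | --a--▸ v2
  v2 = a.a.0 | --a--▸ v3
  v3 = a.0 | --a--▸ v4
  v4 = 0 | deadlocked
Partition-refinement fixed point:
  B0 = {u0, v0}
  B1 = {u1, v1}
  B2 = {u2, v2}
  B3 = {u3, v3}
  B4 = {u4, v4}
u0 ∈ B0, v0 ∈ B0 → same block

bisimilar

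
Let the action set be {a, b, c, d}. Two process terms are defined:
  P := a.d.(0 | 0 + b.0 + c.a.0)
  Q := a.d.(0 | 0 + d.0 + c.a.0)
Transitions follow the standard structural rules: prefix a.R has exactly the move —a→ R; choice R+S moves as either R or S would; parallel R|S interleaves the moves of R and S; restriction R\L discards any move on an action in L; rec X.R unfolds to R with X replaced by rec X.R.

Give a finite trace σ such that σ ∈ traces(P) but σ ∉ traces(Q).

Reachable graph of P (5 states):
  p0 = a.d.(0 | 0 + b.0 + c.a.0) ⊢ =a=> p1
  p1 = d.(0 | 0 + b.0 + c.a.0) ⊢ =d=> p2
  p2 = 0 | 0 + b.0 + c.a.0 ⊢ =b=> p3, =c=> p4
  p3 = 0 ⊢ deadlocked
  p4 = a.0 ⊢ =a=> p3
Reachable graph of Q (5 states):
  q0 = a.d.(0 | 0 + d.0 + c.a.0) ⊢ =a=> q1
  q1 = d.(0 | 0 + d.0 + c.a.0) ⊢ =d=> q2
  q2 = 0 | 0 + d.0 + c.a.0 ⊢ =c=> q3, =d=> q4
  q3 = a.0 ⊢ =a=> q4
  q4 = 0 ⊢ deadlocked
Run σ = ⟨adb⟩ on P: start {p0}
  step 1 (a): {p1}
  step 2 (d): {p2}
  step 3 (b): {p3}
  ✓ P
Run σ = ⟨adb⟩ on Q: start {q0}
  step 1 (a): {q1}
  step 2 (d): {q2}
  step 3 (b): ∅ (Q stuck)

adb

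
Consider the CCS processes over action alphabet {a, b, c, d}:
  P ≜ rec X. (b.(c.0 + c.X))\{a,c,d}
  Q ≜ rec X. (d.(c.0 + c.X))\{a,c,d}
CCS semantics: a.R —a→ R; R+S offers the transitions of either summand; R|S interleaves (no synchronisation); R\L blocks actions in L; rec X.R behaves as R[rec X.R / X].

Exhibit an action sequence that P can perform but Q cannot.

Reachable graph of P (2 states):
  u0 = rec X. (b.(c.0 + c.X))\{a,c,d} | —b→ u1
  u1 = (c.0 + c.(rec X. (b.(c.0 + c.X))\{a,c,d}))\{a,c,d} | ∅
Reachable graph of Q (1 states):
  v0 = rec X. (d.(c.0 + c.X))\{a,c,d} | ∅
Run σ = ⟨b⟩ on P: start {u0}
  step 1 (b): {u1}
  ✓ P
Run σ = ⟨b⟩ on Q: start {v0}
  step 1 (b): no successor for Q

b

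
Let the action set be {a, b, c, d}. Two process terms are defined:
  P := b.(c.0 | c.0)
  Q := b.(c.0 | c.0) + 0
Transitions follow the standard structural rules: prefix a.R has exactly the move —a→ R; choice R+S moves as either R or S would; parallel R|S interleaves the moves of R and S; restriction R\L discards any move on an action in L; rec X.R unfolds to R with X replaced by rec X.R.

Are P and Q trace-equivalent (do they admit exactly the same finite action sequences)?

traces(P) = traces(Q)

Reachable graph of P (5 states):
  p0 = b.(c.0 | c.0) | --b--▸ p1
  p1 = c.0 | c.0 | --c--▸ p2, --c--▸ p3
  p2 = 0 | c.0 | --c--▸ p4
  p3 = c.0 | 0 | --c--▸ p4
  p4 = 0 | 0 | stopped
Reachable graph of Q (5 states):
  q0 = b.(c.0 | c.0) + 0 | --b--▸ q1
  q1 = c.0 | c.0 | --c--▸ q2, --c--▸ q3
  q2 = 0 | c.0 | --c--▸ q4
  q3 = c.0 | 0 | --c--▸ q4
  q4 = 0 | 0 | stopped
Partition-refinement fixed point:
  B0 = {p0, q0}
  B1 = {p1, q1}
  B2 = {p2, p3, q2, q3}
  B3 = {p4, q4}
p0 ∈ B0, q0 ∈ B0 → same block
Bisimilar ⇒ trace-equivalent.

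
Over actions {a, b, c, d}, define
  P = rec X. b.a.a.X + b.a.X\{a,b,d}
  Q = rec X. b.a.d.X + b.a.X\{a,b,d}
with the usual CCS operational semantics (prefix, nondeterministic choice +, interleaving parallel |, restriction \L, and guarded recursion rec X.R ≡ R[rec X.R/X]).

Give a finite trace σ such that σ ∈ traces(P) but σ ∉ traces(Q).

Reachable graph of P (5 states):
  s0 = rec X. b.a.a.X + b.a.X\{a,b,d} ⊢ --b--▸ s1, --b--▸ s2
  s1 = a.(rec X. b.a.a.X + b.a.X\{a,b,d})\{a,b,d} ⊢ --a--▸ s3
  s2 = a.a.(rec X. b.a.a.X + b.a.X\{a,b,d}) ⊢ --a--▸ s4
  s3 = (rec X. b.a.a.X + b.a.X\{a,b,d})\{a,b,d} ⊢ stopped
  s4 = a.(rec X. b.a.a.X + b.a.X\{a,b,d}) ⊢ --a--▸ s0
Reachable graph of Q (5 states):
  t0 = rec X. b.a.d.X + b.a.X\{a,b,d} ⊢ --b--▸ t1, --b--▸ t2
  t1 = a.(rec X. b.a.d.X + b.a.X\{a,b,d})\{a,b,d} ⊢ --a--▸ t3
  t2 = a.d.(rec X. b.a.d.X + b.a.X\{a,b,d}) ⊢ --a--▸ t4
  t3 = (rec X. b.a.d.X + b.a.X\{a,b,d})\{a,b,d} ⊢ stopped
  t4 = d.(rec X. b.a.d.X + b.a.X\{a,b,d}) ⊢ --d--▸ t0
Executing baa from P (initial set {s0}):
  step 1 (b): {s1, s2}
  step 2 (a): {s3, s4}
  step 3 (a): {s0}
  ✓ P
Executing baa from Q (initial set {t0}):
  step 1 (b): {t1, t2}
  step 2 (a): {t3, t4}
  step 3 (a): ∅ (Q stuck)

baa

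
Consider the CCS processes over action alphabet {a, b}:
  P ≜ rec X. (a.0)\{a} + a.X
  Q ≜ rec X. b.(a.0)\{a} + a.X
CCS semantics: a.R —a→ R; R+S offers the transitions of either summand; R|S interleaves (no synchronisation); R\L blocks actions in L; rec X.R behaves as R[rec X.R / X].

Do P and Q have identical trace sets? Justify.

trace-distinct — witness ⟨b⟩

Reachable graph of P (1 states):
  s0 = rec X. (a.0)\{a} + a.X ⊢ -a-> s0
Reachable graph of Q (2 states):
  t0 = rec X. b.(a.0)\{a} + a.X ⊢ -a-> t0, -b-> t1
  t1 = (a.0)\{a} ⊢ ·
Run σ = ⟨b⟩ on Q: start {t0}
  [1] b ⇒ {t1}
  ✓ Q
Run σ = ⟨b⟩ on P: start {s0}
  [1] b ⇒ ∅  — P cannot continue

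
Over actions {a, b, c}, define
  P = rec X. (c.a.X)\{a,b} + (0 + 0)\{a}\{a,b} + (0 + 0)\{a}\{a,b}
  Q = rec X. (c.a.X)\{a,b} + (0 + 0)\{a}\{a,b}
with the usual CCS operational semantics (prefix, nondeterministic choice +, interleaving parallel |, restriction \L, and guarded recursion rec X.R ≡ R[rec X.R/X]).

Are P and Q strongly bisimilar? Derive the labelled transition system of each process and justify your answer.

Reachable graph of P (2 states):
  m0 = rec X. (c.a.X)\{a,b} + (0 + 0)\{a}\{a,b} + (0 + 0)\{a}\{a,b} :: --c--▸ m1
  m1 = (a.(rec X. (c.a.X)\{a,b} + (0 + 0)\{a}\{a,b} + (0 + 0)\{a}\{a,b}))\{a,b} :: deadlocked
Reachable graph of Q (2 states):
  n0 = rec X. (c.a.X)\{a,b} + (0 + 0)\{a}\{a,b} :: --c--▸ n1
  n1 = (a.(rec X. (c.a.X)\{a,b} + (0 + 0)\{a}\{a,b}))\{a,b} :: deadlocked
Coarsest stable partition (strong bisimilarity classes):
  B0 = {m0, n0}
  B1 = {m1, n1}
m0 ∈ B0, n0 ∈ B0 → same block

bisimilar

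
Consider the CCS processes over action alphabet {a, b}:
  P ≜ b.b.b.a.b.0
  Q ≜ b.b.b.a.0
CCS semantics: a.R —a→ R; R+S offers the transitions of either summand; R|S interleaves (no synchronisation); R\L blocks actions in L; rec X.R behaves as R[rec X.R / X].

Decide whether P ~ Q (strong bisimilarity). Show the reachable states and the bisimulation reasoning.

Reachable graph of P (6 states):
  u0 = b.b.b.a.b.0 | =b=> u1
  u1 = b.b.a.b.0 | =b=> u2
  u2 = b.a.b.0 | =b=> u3
  u3 = a.b.0 | =a=> u4
  u4 = b.0 | =b=> u5
  u5 = 0 | stopped
Reachable graph of Q (5 states):
  v0 = b.b.b.a.0 | =b=> v1
  v1 = b.b.a.0 | =b=> v2
  v2 = b.a.0 | =b=> v3
  v3 = a.0 | =a=> v4
  v4 = 0 | stopped
Partition-refinement fixed point:
  B0 = {u0}
  B1 = {u1}
  B2 = {u2}
  B3 = {u3}
  B4 = {u4}
  B5 = {u5, v4}
  B6 = {v0}
  B7 = {v1}
  B8 = {v2}
  B9 = {v3}
u0 ∈ B0, v0 ∈ B6 → different blocks

NO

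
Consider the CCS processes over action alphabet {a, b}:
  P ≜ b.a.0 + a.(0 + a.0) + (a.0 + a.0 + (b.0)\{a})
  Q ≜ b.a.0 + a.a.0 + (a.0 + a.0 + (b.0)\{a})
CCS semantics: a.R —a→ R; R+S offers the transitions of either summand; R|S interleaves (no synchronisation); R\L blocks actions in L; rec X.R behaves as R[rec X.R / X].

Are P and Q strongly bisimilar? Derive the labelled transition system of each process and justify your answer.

P's transition system — 5 states:
  u0 = b.a.0 + a.(0 + a.0) + (a.0 + a.0 + (b.0)\{a}) has moves --a--▸ u1, --a--▸ u2, --b--▸ u3, --b--▸ u4
  u1 = 0 has moves ∅
  u2 = 0 + a.0 has moves --a--▸ u1
  u3 = 0\{a} has moves ∅
  u4 = a.0 has moves --a--▸ u1
Q's transition system — 4 states:
  v0 = b.a.0 + a.a.0 + (a.0 + a.0 + (b.0)\{a}) has moves --a--▸ v1, --a--▸ v2, --b--▸ v2, --b--▸ v3
  v1 = 0 has moves ∅
  v2 = a.0 has moves --a--▸ v1
  v3 = 0\{a} has moves ∅
Partition-refinement fixed point:
  B0 = {u0, v0}
  B1 = {u1, u3, v1, v3}
  B2 = {u2, u4, v2}
u0 ∈ B0, v0 ∈ B0 → same block

bisimilar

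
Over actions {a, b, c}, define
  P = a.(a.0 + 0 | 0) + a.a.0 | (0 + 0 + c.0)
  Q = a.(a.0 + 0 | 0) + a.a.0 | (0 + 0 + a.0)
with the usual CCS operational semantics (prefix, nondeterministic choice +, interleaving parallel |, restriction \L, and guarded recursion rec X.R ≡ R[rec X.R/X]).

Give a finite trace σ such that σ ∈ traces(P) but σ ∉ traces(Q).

P's transition system — 8 states:
  m0 = a.(a.0 + 0 | 0) + a.a.0 | (0 + 0 + c.0) has moves ··a··> m1, ··a··> m2, ··c··> m3
  m1 = a.0 + 0 | 0 has moves ··a··> m4
  m2 = a.0 | (0 + 0 + c.0) has moves ··a··> m5, ··c··> m6
  m3 = a.a.0 | 0 has moves ··a··> m6
  m4 = 0 has moves ∅
  m5 = 0 | (0 + 0 + c.0) has moves ··c··> m7
  m6 = a.0 | 0 has moves ··a··> m7
  m7 = 0 | 0 has moves ∅
Q's transition system — 8 states:
  n0 = a.(a.0 + 0 | 0) + a.a.0 | (0 + 0 + a.0) has moves ··a··> n1, ··a··> n2, ··a··> n3
  n1 = a.0 + 0 | 0 has moves ··a··> n4
  n2 = a.0 | (0 + 0 + a.0) has moves ··a··> n5, ··a··> n6
  n3 = a.a.0 | 0 has moves ··a··> n6
  n4 = 0 has moves ∅
  n5 = 0 | (0 + 0 + a.0) has moves ··a··> n7
  n6 = a.0 | 0 has moves ··a··> n7
  n7 = 0 | 0 has moves ∅
Run σ = ⟨c⟩ on P: start {m0}
  [1] c ⇒ {m3}
  ✓ P
Run σ = ⟨c⟩ on Q: start {n0}
  [1] c ⇒ ∅ (Q stuck)

c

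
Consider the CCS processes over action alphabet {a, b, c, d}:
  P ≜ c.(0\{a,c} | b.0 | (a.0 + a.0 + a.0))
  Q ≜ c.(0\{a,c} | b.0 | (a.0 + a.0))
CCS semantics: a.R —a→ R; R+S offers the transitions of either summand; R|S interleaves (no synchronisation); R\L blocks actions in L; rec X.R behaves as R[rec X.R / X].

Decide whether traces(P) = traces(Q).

Reachable graph of P (5 states):
  m0 = c.(0\{a,c} | b.0 | (a.0 + a.0 + a.0)) ⊢ =c=> m1
  m1 = 0\{a,c} | b.0 | (a.0 + a.0 + a.0) ⊢ =a=> m2, =b=> m3
  m2 = 0\{a,c} | b.0 | 0 ⊢ =b=> m4
  m3 = 0\{a,c} | 0 | (a.0 + a.0 + a.0) ⊢ =a=> m4
  m4 = 0\{a,c} | 0 | 0 ⊢ stopped
Reachable graph of Q (5 states):
  n0 = c.(0\{a,c} | b.0 | (a.0 + a.0)) ⊢ =c=> n1
  n1 = 0\{a,c} | b.0 | (a.0 + a.0) ⊢ =a=> n2, =b=> n3
  n2 = 0\{a,c} | b.0 | 0 ⊢ =b=> n4
  n3 = 0\{a,c} | 0 | (a.0 + a.0) ⊢ =a=> n4
  n4 = 0\{a,c} | 0 | 0 ⊢ stopped
Bisimilarity quotient blocks:
  B0 = {m0, n0}
  B1 = {m1, n1}
  B2 = {m2, n2}
  B3 = {m4, n4}
  B4 = {m3, n3}
m0 ∈ B0, n0 ∈ B0 → same block
Bisimilar ⇒ trace-equivalent.

trace-equivalent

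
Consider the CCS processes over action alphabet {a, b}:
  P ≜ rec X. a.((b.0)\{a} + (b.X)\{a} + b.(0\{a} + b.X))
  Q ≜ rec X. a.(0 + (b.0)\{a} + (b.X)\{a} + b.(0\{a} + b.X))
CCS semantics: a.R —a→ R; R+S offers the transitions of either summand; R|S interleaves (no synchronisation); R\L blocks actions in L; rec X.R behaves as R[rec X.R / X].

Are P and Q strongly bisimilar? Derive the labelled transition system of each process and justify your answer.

bisimilar

Reachable graph of P (5 states):
  m0 = rec X. a.((b.0)\{a} + (b.X)\{a} + b.(0\{a} + b.X)) :: ··a··> m1
  m1 = (b.0)\{a} + (b.(rec X. a.((b.0)\{a} + (b.X)\{a} + b.(0\{a} + b.X))))\{a} + b.(0\{a} + b.(rec X. a.((b.0)\{a} + (b.X)\{a} + b.(0\{a} + b.X)))) :: ··b··> m2, ··b··> m3, ··b··> m4
  m2 = (rec X. a.((b.0)\{a} + (b.X)\{a} + b.(0\{a} + b.X)))\{a} :: stopped
  m3 = 0\{a} :: stopped
  m4 = 0\{a} + b.(rec X. a.((b.0)\{a} + (b.X)\{a} + b.(0\{a} + b.X))) :: ··b··> m0
Reachable graph of Q (5 states):
  n0 = rec X. a.(0 + (b.0)\{a} + (b.X)\{a} + b.(0\{a} + b.X)) :: ··a··> n1
  n1 = 0 + (b.0)\{a} + (b.(rec X. a.(0 + (b.0)\{a} + (b.X)\{a} + b.(0\{a} + b.X))))\{a} + b.(0\{a} + b.(rec X. a.(0 + (b.0)\{a} + (b.X)\{a} + b.(0\{a} + b.X)))) :: ··b··> n2, ··b··> n3, ··b··> n4
  n2 = (rec X. a.(0 + (b.0)\{a} + (b.X)\{a} + b.(0\{a} + b.X)))\{a} :: stopped
  n3 = 0\{a} :: stopped
  n4 = 0\{a} + b.(rec X. a.(0 + (b.0)\{a} + (b.X)\{a} + b.(0\{a} + b.X))) :: ··b··> n0
Partition-refinement fixed point:
  B0 = {m0, n0}
  B1 = {m1, n1}
  B2 = {m2, m3, n2, n3}
  B3 = {m4, n4}
m0 ∈ B0, n0 ∈ B0 → same block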